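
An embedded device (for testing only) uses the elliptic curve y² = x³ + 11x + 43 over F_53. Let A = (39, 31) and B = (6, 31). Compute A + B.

(39, 31) + (6, 31). λ = (31 - 31)/(6 - 39) ≡ 0/20 mod 53. 20⁻¹ ≡ 8 (mod 53), so λ ≡ 0.
  x = λ² - 39 - 6 = 0 - 45 ≡ 8; y = λ·(39 - 8) - 31 ≡ 22. → (8, 22)

(8, 22)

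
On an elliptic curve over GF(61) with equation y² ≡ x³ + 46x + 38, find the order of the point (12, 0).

2

2P: (12, 0) + (12, 0): same x and y₁ ≡ -y₂, so the sum is the point at infinity.
2P = the point at infinity, so the order is 2.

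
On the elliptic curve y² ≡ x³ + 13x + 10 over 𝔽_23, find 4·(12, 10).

Write Q = (12, 10).
Double-and-add on 4 = (100)₂. Start with Q = (12, 10) for the leading 1-bit.
double: tangent at (12, 10): λ = (3·12² + 13)/(2·10) ≡ 8/20. 20⁻¹ ≡ 15 (mod 23), so λ ≡ 8·15 ≡ 5.
  x = λ² - 12 - 12 = 25 - 24 ≡ 1; y = λ·(12 - 1) - 10 ≡ 22. → (1, 22)
double: tangent at (1, 22): λ = (3·1² + 13)/(2·22) ≡ 16/21. 21⁻¹ ≡ 11 (mod 23), so λ ≡ 16·11 ≡ 15.
  x = λ² - 1 - 1 = 225 - 2 ≡ 16; y = λ·(1 - 16) - 22 ≡ 6. → (16, 6)

(16, 6)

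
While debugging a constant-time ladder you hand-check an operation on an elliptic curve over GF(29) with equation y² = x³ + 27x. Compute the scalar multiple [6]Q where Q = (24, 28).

Double-and-add on 6 = (110)₂. Start with Q = (24, 28) for the leading 1-bit.
double: tangent at (24, 28): λ = (3·24² + 27)/(2·28) ≡ 15/27. 27⁻¹ ≡ 14 (mod 29) since 27·14 = 378 ≡ 1, so λ ≡ 15·14 ≡ 7.
  x = λ² - 24 - 24 = 49 - 48 ≡ 1; y = λ·(24 - 1) - 28 ≡ 17. → (1, 17)
add Q: (1, 17) + (24, 28). λ = (28 - 17)/(24 - 1) ≡ 11/23 mod 29. 23⁻¹ ≡ 24 (mod 29) since 23·24 = 552 ≡ 1, so λ ≡ 3.
  x = λ² - 1 - 24 = 9 - 25 ≡ 13; y = λ·(1 - 13) - 17 ≡ 5. → (13, 5)
double: tangent at (13, 5): λ = (3·13² + 27)/(2·5) ≡ 12/10. 10⁻¹ ≡ 3 (mod 29), so λ ≡ 12·3 ≡ 7.
  x = λ² - 13 - 13 = 49 - 26 ≡ 23; y = λ·(13 - 23) - 5 ≡ 12. → (23, 12)

(23, 12)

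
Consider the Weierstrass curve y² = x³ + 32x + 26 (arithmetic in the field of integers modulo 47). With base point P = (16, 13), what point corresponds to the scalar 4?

(23, 2)

Double-and-add on 4 = (100)₂. Start with P = (16, 13) for the leading 1-bit.
double: tangent at (16, 13): λ = (3·16² + 32)/(2·13) ≡ 1/26. 26⁻¹ ≡ 38 (mod 47) since 26·38 = 988 ≡ 1, so λ ≡ 1·38 ≡ 38.
  x = λ² - 16 - 16 = 1444 - 32 ≡ 2; y = λ·(16 - 2) - 13 ≡ 2. → (2, 2)
double: tangent at (2, 2): λ = (3·2² + 32)/(2·2) ≡ 44/4. 4⁻¹ ≡ 12 (mod 47) since 4·12 = 48 ≡ 1, so λ ≡ 44·12 ≡ 11.
  x = λ² - 2 - 2 = 121 - 4 ≡ 23; y = λ·(2 - 23) - 2 ≡ 2. → (23, 2)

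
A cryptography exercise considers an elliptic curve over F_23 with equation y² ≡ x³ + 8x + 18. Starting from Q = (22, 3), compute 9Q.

(0, 15)

Repeated addition: build up to 9Q.
2Q: tangent at (22, 3): λ = (3·22² + 8)/(2·3) ≡ 11/6. 6⁻¹ ≡ 4 (mod 23), so λ ≡ 11·4 ≡ 21.
  x = λ² - 22 - 22 = 441 - 44 ≡ 6; y = λ·(22 - 6) - 3 ≡ 11. → (6, 11)
3Q: (6, 11) + (22, 3). λ = (3 - 11)/(22 - 6) ≡ 15/16 mod 23. 16⁻¹ ≡ 13 (mod 23), so λ ≡ 11.
  x = λ² - 6 - 22 = 121 - 28 ≡ 1; y = λ·(6 - 1) - 11 ≡ 21. → (1, 21)
4Q: (1, 21) + (22, 3). λ = (3 - 21)/(22 - 1) ≡ 5/21 mod 23. 21⁻¹ ≡ 11 (mod 23) since 21·11 = 231 ≡ 1, so λ ≡ 9.
  x = λ² - 1 - 22 = 81 - 23 ≡ 12; y = λ·(1 - 12) - 21 ≡ 18. → (12, 18)
5Q: (12, 18) + (22, 3). λ = (3 - 18)/(22 - 12) ≡ 8/10 mod 23. 10⁻¹ ≡ 7 (mod 23) since 10·7 = 70 ≡ 1, so λ ≡ 10.
  x = λ² - 12 - 22 = 100 - 34 ≡ 20; y = λ·(12 - 20) - 18 ≡ 17. → (20, 17)
6Q: (20, 17) + (22, 3). λ = (3 - 17)/(22 - 20) ≡ 9/2 mod 23. 2⁻¹ ≡ 12 (mod 23) since 2·12 = 24 ≡ 1, so λ ≡ 16.
  x = λ² - 20 - 22 = 256 - 42 ≡ 7; y = λ·(20 - 7) - 17 ≡ 7. → (7, 7)
7Q: (7, 7) + (22, 3). λ = (3 - 7)/(22 - 7) ≡ 19/15 mod 23. 15⁻¹ ≡ 20 (mod 23), so λ ≡ 12.
  x = λ² - 7 - 22 = 144 - 29 ≡ 0; y = λ·(7 - 0) - 7 ≡ 8. → (0, 8)
8Q: (0, 8) + (22, 3). λ = (3 - 8)/(22 - 0) ≡ 18/22 mod 23. 22⁻¹ ≡ 22 (mod 23), so λ ≡ 5.
  x = λ² - 0 - 22 = 25 - 22 ≡ 3; y = λ·(0 - 3) - 8 ≡ 0. → (3, 0)
9Q: (3, 0) + (22, 3). λ = (3 - 0)/(22 - 3) ≡ 3/19 mod 23. 19⁻¹ ≡ 17 (mod 23) since 19·17 = 323 ≡ 1, so λ ≡ 5.
  x = λ² - 3 - 22 = 25 - 25 ≡ 0; y = λ·(3 - 0) - 0 ≡ 15. → (0, 15)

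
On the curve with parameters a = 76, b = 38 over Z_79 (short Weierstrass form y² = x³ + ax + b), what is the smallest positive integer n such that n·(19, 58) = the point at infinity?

7

2P: tangent at (19, 58): λ = (3·19² + 76)/(2·58) ≡ 53/37. 37⁻¹ ≡ 47 (mod 79), so λ ≡ 53·47 ≡ 42.
  x = λ² - 19 - 19 = 1764 - 38 ≡ 67; y = λ·(19 - 67) - 58 ≡ 59. → (67, 59)
3P: (67, 59) + (19, 58). λ = (58 - 59)/(19 - 67) ≡ 78/31 mod 79. 31⁻¹ ≡ 51 (mod 79), so λ ≡ 28.
  x = λ² - 67 - 19 = 784 - 86 ≡ 66; y = λ·(67 - 66) - 59 ≡ 48. → (66, 48)
4P: (66, 48) + (19, 58). λ = (58 - 48)/(19 - 66) ≡ 10/32 mod 79. 32⁻¹ ≡ 42 (mod 79), so λ ≡ 25.
  x = λ² - 66 - 19 = 625 - 85 ≡ 66; y = λ·(66 - 66) - 48 ≡ 31. → (66, 31)
5P: (66, 31) + (19, 58). λ = (58 - 31)/(19 - 66) ≡ 27/32 mod 79. 32⁻¹ ≡ 42 (mod 79) since 32·42 = 1344 ≡ 1, so λ ≡ 28.
  x = λ² - 66 - 19 = 784 - 85 ≡ 67; y = λ·(66 - 67) - 31 ≡ 20. → (67, 20)
6P: (67, 20) + (19, 58). λ = (58 - 20)/(19 - 67) ≡ 38/31 mod 79. 31⁻¹ ≡ 51 (mod 79), so λ ≡ 42.
  x = λ² - 67 - 19 = 1764 - 86 ≡ 19; y = λ·(67 - 19) - 20 ≡ 21. → (19, 21)
7P: (19, 21) + (19, 58): same x and y₁ ≡ -y₂, so the sum is the point at infinity.
7P = the point at infinity, so the order is 7.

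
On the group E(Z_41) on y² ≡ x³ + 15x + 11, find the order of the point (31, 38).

2P: tangent at (31, 38): λ = (3·31² + 15)/(2·38) ≡ 28/35. 35⁻¹ ≡ 34 (mod 41), so λ ≡ 28·34 ≡ 9.
  x = λ² - 31 - 31 = 81 - 62 ≡ 19; y = λ·(31 - 19) - 38 ≡ 29. → (19, 29)
3P: (19, 29) + (31, 38). λ = (38 - 29)/(31 - 19) ≡ 9/12 mod 41. 12⁻¹ ≡ 24 (mod 41), so λ ≡ 11.
  x = λ² - 19 - 31 = 121 - 50 ≡ 30; y = λ·(19 - 30) - 29 ≡ 14. → (30, 14)
4P: (30, 14) + (31, 38). λ = (38 - 14)/(31 - 30) ≡ 24/1 mod 41. 1⁻¹ ≡ 1 (mod 41) since 1·1 = 1 ≡ 1, so λ ≡ 24.
  x = λ² - 30 - 31 = 576 - 61 ≡ 23; y = λ·(30 - 23) - 14 ≡ 31. → (23, 31)
5P: (23, 31) + (31, 38). λ = (38 - 31)/(31 - 23) ≡ 7/8 mod 41. 8⁻¹ ≡ 36 (mod 41) since 8·36 = 288 ≡ 1, so λ ≡ 6.
  x = λ² - 23 - 31 = 36 - 54 ≡ 23; y = λ·(23 - 23) - 31 ≡ 10. → (23, 10)
6P: (23, 10) + (31, 38). λ = (38 - 10)/(31 - 23) ≡ 28/8 mod 41. 8⁻¹ ≡ 36 (mod 41), so λ ≡ 24.
  x = λ² - 23 - 31 = 576 - 54 ≡ 30; y = λ·(23 - 30) - 10 ≡ 27. → (30, 27)
7P: (30, 27) + (31, 38). λ = (38 - 27)/(31 - 30) ≡ 11/1 mod 41. 1⁻¹ ≡ 1 (mod 41) since 1·1 = 1 ≡ 1, so λ ≡ 11.
  x = λ² - 30 - 31 = 121 - 61 ≡ 19; y = λ·(30 - 19) - 27 ≡ 12. → (19, 12)
8P: (19, 12) + (31, 38). λ = (38 - 12)/(31 - 19) ≡ 26/12 mod 41. 12⁻¹ ≡ 24 (mod 41), so λ ≡ 9.
  x = λ² - 19 - 31 = 81 - 50 ≡ 31; y = λ·(19 - 31) - 12 ≡ 3. → (31, 3)
9P: (31, 3) + (31, 38): same x and y₁ ≡ -y₂, so the sum is O.
9P = O, so the order is 9.

9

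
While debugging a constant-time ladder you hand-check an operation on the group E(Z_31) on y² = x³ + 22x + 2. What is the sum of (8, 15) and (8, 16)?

O

The two points share x = 8 and their y-coordinates satisfy 15 + 16 ≡ 0 (mod 31), so they are inverses. Their sum is 𝒪.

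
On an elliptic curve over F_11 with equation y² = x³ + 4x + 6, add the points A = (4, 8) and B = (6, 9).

(4, 8) + (6, 9). λ = (9 - 8)/(6 - 4) ≡ 1/2 mod 11. 2⁻¹ ≡ 6 (mod 11), so λ ≡ 6.
  x = λ² - 4 - 6 = 36 - 10 ≡ 4; y = λ·(4 - 4) - 8 ≡ 3. → (4, 3)

(4, 3)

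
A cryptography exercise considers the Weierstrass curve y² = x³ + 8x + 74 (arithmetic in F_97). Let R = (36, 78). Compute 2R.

(37, 96)

tangent at (36, 78): λ = (3·36² + 8)/(2·78) ≡ 16/59. 59⁻¹ ≡ 74 (mod 97), so λ ≡ 16·74 ≡ 20.
  x = λ² - 36 - 36 = 400 - 72 ≡ 37; y = λ·(36 - 37) - 78 ≡ 96. → (37, 96)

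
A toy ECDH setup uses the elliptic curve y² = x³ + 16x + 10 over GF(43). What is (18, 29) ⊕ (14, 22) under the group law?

(18, 29) + (14, 22). λ = (22 - 29)/(14 - 18) ≡ 36/39 mod 43. 39⁻¹ ≡ 32 (mod 43), so λ ≡ 34.
  x = λ² - 18 - 14 = 1156 - 32 ≡ 6; y = λ·(18 - 6) - 29 ≡ 35. → (6, 35)

(6, 35)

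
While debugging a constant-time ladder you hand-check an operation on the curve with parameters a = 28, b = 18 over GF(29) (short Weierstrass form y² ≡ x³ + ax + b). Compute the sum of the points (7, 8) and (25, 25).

(7, 8) + (25, 25). λ = (25 - 8)/(25 - 7) ≡ 17/18 mod 29. 18⁻¹ ≡ 21 (mod 29), so λ ≡ 9.
  x = λ² - 7 - 25 = 81 - 32 ≡ 20; y = λ·(7 - 20) - 8 ≡ 20. → (20, 20)

(20, 20)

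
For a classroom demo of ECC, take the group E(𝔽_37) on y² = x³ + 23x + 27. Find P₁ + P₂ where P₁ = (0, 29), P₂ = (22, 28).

(0, 29) + (22, 28). λ = (28 - 29)/(22 - 0) ≡ 36/22 mod 37. 22⁻¹ ≡ 32 (mod 37) since 22·32 = 704 ≡ 1, so λ ≡ 5.
  x = λ² - 0 - 22 = 25 - 22 ≡ 3; y = λ·(0 - 3) - 29 ≡ 30. → (3, 30)

(3, 30)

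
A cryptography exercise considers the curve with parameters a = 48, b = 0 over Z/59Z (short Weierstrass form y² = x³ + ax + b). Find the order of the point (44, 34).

4

2P: tangent at (44, 34): λ = (3·44² + 48)/(2·34) ≡ 15/9. 9⁻¹ ≡ 46 (mod 59), so λ ≡ 15·46 ≡ 41.
  x = λ² - 44 - 44 = 1681 - 88 ≡ 0; y = λ·(44 - 0) - 34 ≡ 0. → (0, 0)
3P: (0, 0) + (44, 34). λ = (34 - 0)/(44 - 0) ≡ 34/44 mod 59. 44⁻¹ ≡ 55 (mod 59), so λ ≡ 41.
  x = λ² - 0 - 44 = 1681 - 44 ≡ 44; y = λ·(0 - 44) - 0 ≡ 25. → (44, 25)
4P: (44, 25) + (44, 34): same x and y₁ ≡ -y₂, so the sum is O.
4P = O, so the order is 4.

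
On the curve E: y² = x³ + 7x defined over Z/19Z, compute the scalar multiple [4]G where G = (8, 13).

Double-and-add on 4 = (100)₂. Start with G = (8, 13) for the leading 1-bit.
double: tangent at (8, 13): λ = (3·8² + 7)/(2·13) ≡ 9/7. 7⁻¹ ≡ 11 (mod 19) since 7·11 = 77 ≡ 1, so λ ≡ 9·11 ≡ 4.
  x = λ² - 8 - 8 = 16 - 16 ≡ 0; y = λ·(8 - 0) - 13 ≡ 0. → (0, 0)
double: (0, 0) + (0, 0): same x and y₁ ≡ -y₂, so the sum is O.

O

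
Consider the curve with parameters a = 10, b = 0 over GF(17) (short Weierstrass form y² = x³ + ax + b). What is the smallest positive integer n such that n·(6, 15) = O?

2P: tangent at (6, 15): λ = (3·6² + 10)/(2·15) ≡ 16/13. 13⁻¹ ≡ 4 (mod 17), so λ ≡ 16·4 ≡ 13.
  x = λ² - 6 - 6 = 169 - 12 ≡ 4; y = λ·(6 - 4) - 15 ≡ 11. → (4, 11)
3P: (4, 11) + (6, 15). λ = (15 - 11)/(6 - 4) ≡ 4/2 mod 17. 2⁻¹ ≡ 9 (mod 17), so λ ≡ 2.
  x = λ² - 4 - 6 = 4 - 10 ≡ 11; y = λ·(4 - 11) - 11 ≡ 9. → (11, 9)
4P: (11, 9) + (6, 15). λ = (15 - 9)/(6 - 11) ≡ 6/12 mod 17. 12⁻¹ ≡ 10 (mod 17) since 12·10 = 120 ≡ 1, so λ ≡ 9.
  x = λ² - 11 - 6 = 81 - 17 ≡ 13; y = λ·(11 - 13) - 9 ≡ 7. → (13, 7)
5P: (13, 7) + (6, 15). λ = (15 - 7)/(6 - 13) ≡ 8/10 mod 17. 10⁻¹ ≡ 12 (mod 17), so λ ≡ 11.
  x = λ² - 13 - 6 = 121 - 19 ≡ 0; y = λ·(13 - 0) - 7 ≡ 0. → (0, 0)
6P: (0, 0) + (6, 15). λ = (15 - 0)/(6 - 0) ≡ 15/6 mod 17. 6⁻¹ ≡ 3 (mod 17) since 6·3 = 18 ≡ 1, so λ ≡ 11.
  x = λ² - 0 - 6 = 121 - 6 ≡ 13; y = λ·(0 - 13) - 0 ≡ 10. → (13, 10)
7P: (13, 10) + (6, 15). λ = (15 - 10)/(6 - 13) ≡ 5/10 mod 17. 10⁻¹ ≡ 12 (mod 17), so λ ≡ 9.
  x = λ² - 13 - 6 = 81 - 19 ≡ 11; y = λ·(13 - 11) - 10 ≡ 8. → (11, 8)
8P: (11, 8) + (6, 15). λ = (15 - 8)/(6 - 11) ≡ 7/12 mod 17. 12⁻¹ ≡ 10 (mod 17) since 12·10 = 120 ≡ 1, so λ ≡ 2.
  x = λ² - 11 - 6 = 4 - 17 ≡ 4; y = λ·(11 - 4) - 8 ≡ 6. → (4, 6)
9P: (4, 6) + (6, 15). λ = (15 - 6)/(6 - 4) ≡ 9/2 mod 17. 2⁻¹ ≡ 9 (mod 17), so λ ≡ 13.
  x = λ² - 4 - 6 = 169 - 10 ≡ 6; y = λ·(4 - 6) - 6 ≡ 2. → (6, 2)
10P: (6, 2) + (6, 15): same x and y₁ ≡ -y₂, so the sum is O.
10P = O, so the order is 10.

10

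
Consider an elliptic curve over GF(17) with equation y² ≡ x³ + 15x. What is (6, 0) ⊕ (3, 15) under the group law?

(16, 16)

(6, 0) + (3, 15). λ = (15 - 0)/(3 - 6) ≡ 15/14 mod 17. 14⁻¹ ≡ 11 (mod 17), so λ ≡ 12.
  x = λ² - 6 - 3 = 144 - 9 ≡ 16; y = λ·(6 - 16) - 0 ≡ 16. → (16, 16)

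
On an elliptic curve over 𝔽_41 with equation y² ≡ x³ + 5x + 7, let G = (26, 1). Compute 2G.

(10, 27)

tangent at (26, 1): λ = (3·26² + 5)/(2·1) ≡ 24/2. 2⁻¹ ≡ 21 (mod 41), so λ ≡ 24·21 ≡ 12.
  x = λ² - 26 - 26 = 144 - 52 ≡ 10; y = λ·(26 - 10) - 1 ≡ 27. → (10, 27)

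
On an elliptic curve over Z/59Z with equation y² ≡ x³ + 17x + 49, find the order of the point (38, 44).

2P: tangent at (38, 44): λ = (3·38² + 17)/(2·44) ≡ 42/29. 29⁻¹ ≡ 57 (mod 59), so λ ≡ 42·57 ≡ 34.
  x = λ² - 38 - 38 = 1156 - 76 ≡ 18; y = λ·(38 - 18) - 44 ≡ 46. → (18, 46)
3P: (18, 46) + (38, 44). λ = (44 - 46)/(38 - 18) ≡ 57/20 mod 59. 20⁻¹ ≡ 3 (mod 59) since 20·3 = 60 ≡ 1, so λ ≡ 53.
  x = λ² - 18 - 38 = 2809 - 56 ≡ 39; y = λ·(18 - 39) - 46 ≡ 21. → (39, 21)
4P: (39, 21) + (38, 44). λ = (44 - 21)/(38 - 39) ≡ 23/58 mod 59. 58⁻¹ ≡ 58 (mod 59), so λ ≡ 36.
  x = λ² - 39 - 38 = 1296 - 77 ≡ 39; y = λ·(39 - 39) - 21 ≡ 38. → (39, 38)
5P: (39, 38) + (38, 44). λ = (44 - 38)/(38 - 39) ≡ 6/58 mod 59. 58⁻¹ ≡ 58 (mod 59), so λ ≡ 53.
  x = λ² - 39 - 38 = 2809 - 77 ≡ 18; y = λ·(39 - 18) - 38 ≡ 13. → (18, 13)
6P: (18, 13) + (38, 44). λ = (44 - 13)/(38 - 18) ≡ 31/20 mod 59. 20⁻¹ ≡ 3 (mod 59), so λ ≡ 34.
  x = λ² - 18 - 38 = 1156 - 56 ≡ 38; y = λ·(18 - 38) - 13 ≡ 15. → (38, 15)
7P: (38, 15) + (38, 44): same x and y₁ ≡ -y₂, so the sum is O.
7P = O, so the order is 7.

7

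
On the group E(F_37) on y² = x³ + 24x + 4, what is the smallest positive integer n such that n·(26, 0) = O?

2

2P: (26, 0) + (26, 0): same x and y₁ ≡ -y₂, so the sum is O.
2P = O, so the order is 2.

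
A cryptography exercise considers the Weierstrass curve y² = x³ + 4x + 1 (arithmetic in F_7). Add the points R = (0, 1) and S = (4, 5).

(4, 2)

(0, 1) + (4, 5). λ = (5 - 1)/(4 - 0) ≡ 4/4 mod 7. 4⁻¹ ≡ 2 (mod 7), so λ ≡ 1.
  x = λ² - 0 - 4 = 1 - 4 ≡ 4; y = λ·(0 - 4) - 1 ≡ 2. → (4, 2)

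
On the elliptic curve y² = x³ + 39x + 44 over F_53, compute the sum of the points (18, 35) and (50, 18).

(2, 36)

(18, 35) + (50, 18). λ = (18 - 35)/(50 - 18) ≡ 36/32 mod 53. 32⁻¹ ≡ 5 (mod 53) since 32·5 = 160 ≡ 1, so λ ≡ 21.
  x = λ² - 18 - 50 = 441 - 68 ≡ 2; y = λ·(18 - 2) - 35 ≡ 36. → (2, 36)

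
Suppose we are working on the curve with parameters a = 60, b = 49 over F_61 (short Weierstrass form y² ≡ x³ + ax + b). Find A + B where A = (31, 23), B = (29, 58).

(31, 23) + (29, 58). λ = (58 - 23)/(29 - 31) ≡ 35/59 mod 61. 59⁻¹ ≡ 30 (mod 61), so λ ≡ 13.
  x = λ² - 31 - 29 = 169 - 60 ≡ 48; y = λ·(31 - 48) - 23 ≡ 0. → (48, 0)

(48, 0)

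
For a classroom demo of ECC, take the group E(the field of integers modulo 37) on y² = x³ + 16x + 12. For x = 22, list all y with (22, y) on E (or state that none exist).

none

x³ + 16x + 12 = 11012 ≡ 23 (mod 37).
23 is a non-residue mod 37; no y exists.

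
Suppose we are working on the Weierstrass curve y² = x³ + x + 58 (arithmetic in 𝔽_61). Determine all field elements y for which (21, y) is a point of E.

none

x³ + 1x + 58 = 9340 ≡ 7 (mod 61).
7 is a non-residue mod 61; no y exists.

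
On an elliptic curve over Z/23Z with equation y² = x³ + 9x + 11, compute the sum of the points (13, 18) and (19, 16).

(9, 19)

(13, 18) + (19, 16). λ = (16 - 18)/(19 - 13) ≡ 21/6 mod 23. 6⁻¹ ≡ 4 (mod 23) since 6·4 = 24 ≡ 1, so λ ≡ 15.
  x = λ² - 13 - 19 = 225 - 32 ≡ 9; y = λ·(13 - 9) - 18 ≡ 19. → (9, 19)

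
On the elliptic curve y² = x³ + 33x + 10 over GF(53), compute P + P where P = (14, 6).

tangent at (14, 6): λ = (3·14² + 33)/(2·6) ≡ 38/12. 12⁻¹ ≡ 31 (mod 53) since 12·31 = 372 ≡ 1, so λ ≡ 38·31 ≡ 12.
  x = λ² - 14 - 14 = 144 - 28 ≡ 10; y = λ·(14 - 10) - 6 ≡ 42. → (10, 42)

(10, 42)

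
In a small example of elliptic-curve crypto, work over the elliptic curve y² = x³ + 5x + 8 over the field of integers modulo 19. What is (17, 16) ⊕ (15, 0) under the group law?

(17, 16) + (15, 0). λ = (0 - 16)/(15 - 17) ≡ 3/17 mod 19. 17⁻¹ ≡ 9 (mod 19) since 17·9 = 153 ≡ 1, so λ ≡ 8.
  x = λ² - 17 - 15 = 64 - 32 ≡ 13; y = λ·(17 - 13) - 16 ≡ 16. → (13, 16)

(13, 16)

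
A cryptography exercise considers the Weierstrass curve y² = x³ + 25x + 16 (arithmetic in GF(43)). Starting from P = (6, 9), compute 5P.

Repeated addition: build up to 5P.
2P: tangent at (6, 9): λ = (3·6² + 25)/(2·9) ≡ 4/18. 18⁻¹ ≡ 12 (mod 43) since 18·12 = 216 ≡ 1, so λ ≡ 4·12 ≡ 5.
  x = λ² - 6 - 6 = 25 - 12 ≡ 13; y = λ·(6 - 13) - 9 ≡ 42. → (13, 42)
3P: (13, 42) + (6, 9). λ = (9 - 42)/(6 - 13) ≡ 10/36 mod 43. 36⁻¹ ≡ 6 (mod 43) since 36·6 = 216 ≡ 1, so λ ≡ 17.
  x = λ² - 13 - 6 = 289 - 19 ≡ 12; y = λ·(13 - 12) - 42 ≡ 18. → (12, 18)
4P: (12, 18) + (6, 9). λ = (9 - 18)/(6 - 12) ≡ 34/37 mod 43. 37⁻¹ ≡ 7 (mod 43) since 37·7 = 259 ≡ 1, so λ ≡ 23.
  x = λ² - 12 - 6 = 529 - 18 ≡ 38; y = λ·(12 - 38) - 18 ≡ 29. → (38, 29)
5P: (38, 29) + (6, 9). λ = (9 - 29)/(6 - 38) ≡ 23/11 mod 43. 11⁻¹ ≡ 4 (mod 43) since 11·4 = 44 ≡ 1, so λ ≡ 6.
  x = λ² - 38 - 6 = 36 - 44 ≡ 35; y = λ·(38 - 35) - 29 ≡ 32. → (35, 32)

(35, 32)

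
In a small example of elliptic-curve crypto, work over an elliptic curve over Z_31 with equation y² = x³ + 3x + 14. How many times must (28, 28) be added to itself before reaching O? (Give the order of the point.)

2P: tangent at (28, 28): λ = (3·28² + 3)/(2·28) ≡ 30/25. 25⁻¹ ≡ 5 (mod 31) since 25·5 = 125 ≡ 1, so λ ≡ 30·5 ≡ 26.
  x = λ² - 28 - 28 = 676 - 56 ≡ 0; y = λ·(28 - 0) - 28 ≡ 18. → (0, 18)
3P: (0, 18) + (28, 28). λ = (28 - 18)/(28 - 0) ≡ 10/28 mod 31. 28⁻¹ ≡ 10 (mod 31) since 28·10 = 280 ≡ 1, so λ ≡ 7.
  x = λ² - 0 - 28 = 49 - 28 ≡ 21; y = λ·(0 - 21) - 18 ≡ 21. → (21, 21)
4P: (21, 21) + (28, 28). λ = (28 - 21)/(28 - 21) ≡ 7/7 mod 31. 7⁻¹ ≡ 9 (mod 31) since 7·9 = 63 ≡ 1, so λ ≡ 1.
  x = λ² - 21 - 28 = 1 - 49 ≡ 14; y = λ·(21 - 14) - 21 ≡ 17. → (14, 17)
5P: (14, 17) + (28, 28). λ = (28 - 17)/(28 - 14) ≡ 11/14 mod 31. 14⁻¹ ≡ 20 (mod 31), so λ ≡ 3.
  x = λ² - 14 - 28 = 9 - 42 ≡ 29; y = λ·(14 - 29) - 17 ≡ 0. → (29, 0)
6P: (29, 0) + (28, 28). λ = (28 - 0)/(28 - 29) ≡ 28/30 mod 31. 30⁻¹ ≡ 30 (mod 31), so λ ≡ 3.
  x = λ² - 29 - 28 = 9 - 57 ≡ 14; y = λ·(29 - 14) - 0 ≡ 14. → (14, 14)
7P: (14, 14) + (28, 28). λ = (28 - 14)/(28 - 14) ≡ 14/14 mod 31. 14⁻¹ ≡ 20 (mod 31), so λ ≡ 1.
  x = λ² - 14 - 28 = 1 - 42 ≡ 21; y = λ·(14 - 21) - 14 ≡ 10. → (21, 10)
8P: (21, 10) + (28, 28). λ = (28 - 10)/(28 - 21) ≡ 18/7 mod 31. 7⁻¹ ≡ 9 (mod 31), so λ ≡ 7.
  x = λ² - 21 - 28 = 49 - 49 ≡ 0; y = λ·(21 - 0) - 10 ≡ 13. → (0, 13)
9P: (0, 13) + (28, 28). λ = (28 - 13)/(28 - 0) ≡ 15/28 mod 31. 28⁻¹ ≡ 10 (mod 31) since 28·10 = 280 ≡ 1, so λ ≡ 26.
  x = λ² - 0 - 28 = 676 - 28 ≡ 28; y = λ·(0 - 28) - 13 ≡ 3. → (28, 3)
10P: (28, 3) + (28, 28): same x and y₁ ≡ -y₂, so the sum is O.
10P = O, so the order is 10.

10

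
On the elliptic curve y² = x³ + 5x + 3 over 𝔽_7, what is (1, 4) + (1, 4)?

tangent at (1, 4): λ = (3·1² + 5)/(2·4) ≡ 1/1. 1⁻¹ ≡ 1 (mod 7), so λ ≡ 1·1 ≡ 1.
  x = λ² - 1 - 1 = 1 - 2 ≡ 6; y = λ·(1 - 6) - 4 ≡ 5. → (6, 5)

(6, 5)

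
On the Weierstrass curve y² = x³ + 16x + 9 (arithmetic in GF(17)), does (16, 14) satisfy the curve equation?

yes

y² = 14² ≡ 9; x³ + 16x + 9 = 4361 ≡ 9 (mod 17). 9 = 9.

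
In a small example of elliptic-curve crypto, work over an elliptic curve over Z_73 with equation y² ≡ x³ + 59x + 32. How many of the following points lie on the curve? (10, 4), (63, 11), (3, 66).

2

(10, 4): 4² ≡ 16, rhs ≡ 16 → on.
(63, 11): 11² ≡ 48, rhs ≡ 48 → on.
(3, 66): 66² ≡ 49, rhs ≡ 17 → off.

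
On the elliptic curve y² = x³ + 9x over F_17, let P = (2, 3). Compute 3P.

(15, 5)

Repeated addition: build up to 3P.
2P: tangent at (2, 3): λ = (3·2² + 9)/(2·3) ≡ 4/6. 6⁻¹ ≡ 3 (mod 17), so λ ≡ 4·3 ≡ 12.
  x = λ² - 2 - 2 = 144 - 4 ≡ 4; y = λ·(2 - 4) - 3 ≡ 7. → (4, 7)
3P: (4, 7) + (2, 3). λ = (3 - 7)/(2 - 4) ≡ 13/15 mod 17. 15⁻¹ ≡ 8 (mod 17), so λ ≡ 2.
  x = λ² - 4 - 2 = 4 - 6 ≡ 15; y = λ·(4 - 15) - 7 ≡ 5. → (15, 5)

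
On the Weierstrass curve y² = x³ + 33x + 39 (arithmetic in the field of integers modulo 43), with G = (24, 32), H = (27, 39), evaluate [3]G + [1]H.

(36, 14)

First 3G:
Repeated addition: build up to 3G.
2G: tangent at (24, 32): λ = (3·24² + 33)/(2·32) ≡ 41/21. 21⁻¹ ≡ 41 (mod 43), so λ ≡ 41·41 ≡ 4.
  x = λ² - 24 - 24 = 16 - 48 ≡ 11; y = λ·(24 - 11) - 32 ≡ 20. → (11, 20)
3G: (11, 20) + (24, 32). λ = (32 - 20)/(24 - 11) ≡ 12/13 mod 43. 13⁻¹ ≡ 10 (mod 43), so λ ≡ 34.
  x = λ² - 11 - 24 = 1156 - 35 ≡ 3; y = λ·(11 - 3) - 20 ≡ 37. → (3, 37)
3G = (3, 37).
Finally 3G + H:
(3, 37) + (27, 39). λ = (39 - 37)/(27 - 3) ≡ 2/24 mod 43. 24⁻¹ ≡ 9 (mod 43), so λ ≡ 18.
  x = λ² - 3 - 27 = 324 - 30 ≡ 36; y = λ·(3 - 36) - 37 ≡ 14. → (36, 14)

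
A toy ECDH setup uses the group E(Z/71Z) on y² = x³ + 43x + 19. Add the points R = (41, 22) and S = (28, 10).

(31, 20)

(41, 22) + (28, 10). λ = (10 - 22)/(28 - 41) ≡ 59/58 mod 71. 58⁻¹ ≡ 60 (mod 71) since 58·60 = 3480 ≡ 1, so λ ≡ 61.
  x = λ² - 41 - 28 = 3721 - 69 ≡ 31; y = λ·(41 - 31) - 22 ≡ 20. → (31, 20)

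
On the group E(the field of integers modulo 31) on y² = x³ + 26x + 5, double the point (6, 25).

(24, 21)

tangent at (6, 25): λ = (3·6² + 26)/(2·25) ≡ 10/19. 19⁻¹ ≡ 18 (mod 31), so λ ≡ 10·18 ≡ 25.
  x = λ² - 6 - 6 = 625 - 12 ≡ 24; y = λ·(6 - 24) - 25 ≡ 21. → (24, 21)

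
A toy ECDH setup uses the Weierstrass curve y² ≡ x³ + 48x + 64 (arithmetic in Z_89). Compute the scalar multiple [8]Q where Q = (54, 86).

(54, 3)

Repeated addition: build up to 8Q.
2Q: tangent at (54, 86): λ = (3·54² + 48)/(2·86) ≡ 74/83. 83⁻¹ ≡ 74 (mod 89), so λ ≡ 74·74 ≡ 47.
  x = λ² - 54 - 54 = 2209 - 108 ≡ 54; y = λ·(54 - 54) - 86 ≡ 3. → (54, 3)
3Q: (54, 3) + (54, 86): same x and y₁ ≡ -y₂, so the sum is O.
4Q: O + (54, 86) = (54, 86) (identity).
5Q: tangent at (54, 86): λ = (3·54² + 48)/(2·86) ≡ 74/83. 83⁻¹ ≡ 74 (mod 89) since 83·74 = 6142 ≡ 1, so λ ≡ 74·74 ≡ 47.
  x = λ² - 54 - 54 = 2209 - 108 ≡ 54; y = λ·(54 - 54) - 86 ≡ 3. → (54, 3)
6Q: (54, 3) + (54, 86): same x and y₁ ≡ -y₂, so the sum is O.
7Q: O + (54, 86) = (54, 86) (identity).
8Q: tangent at (54, 86): λ = (3·54² + 48)/(2·86) ≡ 74/83. 83⁻¹ ≡ 74 (mod 89), so λ ≡ 74·74 ≡ 47.
  x = λ² - 54 - 54 = 2209 - 108 ≡ 54; y = λ·(54 - 54) - 86 ≡ 3. → (54, 3)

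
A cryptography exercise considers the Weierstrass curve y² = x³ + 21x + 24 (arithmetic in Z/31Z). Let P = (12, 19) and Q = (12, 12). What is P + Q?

O

The two points share x = 12 and their y-coordinates satisfy 19 + 12 ≡ 0 (mod 31), so they are inverses. Their sum is 𝒪.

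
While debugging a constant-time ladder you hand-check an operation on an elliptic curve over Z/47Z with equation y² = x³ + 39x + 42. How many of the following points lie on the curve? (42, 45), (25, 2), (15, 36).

(42, 45): 45² ≡ 4, rhs ≡ 4 → on.
(25, 2): 2² ≡ 4, rhs ≡ 4 → on.
(15, 36): 36² ≡ 27, rhs ≡ 7 → off.

2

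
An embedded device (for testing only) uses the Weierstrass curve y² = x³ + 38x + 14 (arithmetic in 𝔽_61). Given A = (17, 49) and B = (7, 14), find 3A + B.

(0, 21)

First 3A:
Repeated addition: build up to 3A.
2A: tangent at (17, 49): λ = (3·17² + 38)/(2·49) ≡ 51/37. 37⁻¹ ≡ 33 (mod 61), so λ ≡ 51·33 ≡ 36.
  x = λ² - 17 - 17 = 1296 - 34 ≡ 42; y = λ·(17 - 42) - 49 ≡ 27. → (42, 27)
3A: (42, 27) + (17, 49). λ = (49 - 27)/(17 - 42) ≡ 22/36 mod 61. 36⁻¹ ≡ 39 (mod 61) since 36·39 = 1404 ≡ 1, so λ ≡ 4.
  x = λ² - 42 - 17 = 16 - 59 ≡ 18; y = λ·(42 - 18) - 27 ≡ 8. → (18, 8)
3A = (18, 8).
Finally 3A + B:
(18, 8) + (7, 14). λ = (14 - 8)/(7 - 18) ≡ 6/50 mod 61. 50⁻¹ ≡ 11 (mod 61) since 50·11 = 550 ≡ 1, so λ ≡ 5.
  x = λ² - 18 - 7 = 25 - 25 ≡ 0; y = λ·(18 - 0) - 8 ≡ 21. → (0, 21)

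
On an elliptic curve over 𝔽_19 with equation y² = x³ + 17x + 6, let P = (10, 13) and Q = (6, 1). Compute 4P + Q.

(15, 8)

First 4P:
Double-and-add on 4 = (100)₂. Start with P = (10, 13) for the leading 1-bit.
double: tangent at (10, 13): λ = (3·10² + 17)/(2·13) ≡ 13/7. 7⁻¹ ≡ 11 (mod 19) since 7·11 = 77 ≡ 1, so λ ≡ 13·11 ≡ 10.
  x = λ² - 10 - 10 = 100 - 20 ≡ 4; y = λ·(10 - 4) - 13 ≡ 9. → (4, 9)
double: tangent at (4, 9): λ = (3·4² + 17)/(2·9) ≡ 8/18. 18⁻¹ ≡ 18 (mod 19) since 18·18 = 324 ≡ 1, so λ ≡ 8·18 ≡ 11.
  x = λ² - 4 - 4 = 121 - 8 ≡ 18; y = λ·(4 - 18) - 9 ≡ 8. → (18, 8)
4P = (18, 8).
Finally 4P + Q:
(18, 8) + (6, 1). λ = (1 - 8)/(6 - 18) ≡ 12/7 mod 19. 7⁻¹ ≡ 11 (mod 19), so λ ≡ 18.
  x = λ² - 18 - 6 = 324 - 24 ≡ 15; y = λ·(18 - 15) - 8 ≡ 8. → (15, 8)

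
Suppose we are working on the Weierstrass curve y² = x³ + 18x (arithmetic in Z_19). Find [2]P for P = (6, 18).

(5, 14)

tangent at (6, 18): λ = (3·6² + 18)/(2·18) ≡ 12/17. 17⁻¹ ≡ 9 (mod 19) since 17·9 = 153 ≡ 1, so λ ≡ 12·9 ≡ 13.
  x = λ² - 6 - 6 = 169 - 12 ≡ 5; y = λ·(6 - 5) - 18 ≡ 14. → (5, 14)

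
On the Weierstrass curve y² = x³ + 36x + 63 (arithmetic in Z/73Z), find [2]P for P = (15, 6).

(45, 5)

tangent at (15, 6): λ = (3·15² + 36)/(2·6) ≡ 54/12. 12⁻¹ ≡ 67 (mod 73) since 12·67 = 804 ≡ 1, so λ ≡ 54·67 ≡ 41.
  x = λ² - 15 - 15 = 1681 - 30 ≡ 45; y = λ·(15 - 45) - 6 ≡ 5. → (45, 5)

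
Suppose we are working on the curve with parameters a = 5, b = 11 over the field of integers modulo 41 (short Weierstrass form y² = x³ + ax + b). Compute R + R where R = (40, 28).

(38, 25)

tangent at (40, 28): λ = (3·40² + 5)/(2·28) ≡ 8/15. 15⁻¹ ≡ 11 (mod 41), so λ ≡ 8·11 ≡ 6.
  x = λ² - 40 - 40 = 36 - 80 ≡ 38; y = λ·(40 - 38) - 28 ≡ 25. → (38, 25)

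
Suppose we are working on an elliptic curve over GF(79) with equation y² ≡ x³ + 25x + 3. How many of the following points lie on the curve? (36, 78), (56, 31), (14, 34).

1

(36, 78): 78² ≡ 1, rhs ≡ 1 → on.
(56, 31): 31² ≡ 13, rhs ≡ 59 → off.
(14, 34): 34² ≡ 50, rhs ≡ 16 → off.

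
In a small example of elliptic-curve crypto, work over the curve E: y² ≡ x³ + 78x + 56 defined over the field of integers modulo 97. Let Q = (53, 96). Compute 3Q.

(32, 77)

Repeated addition: build up to 3Q.
2Q: tangent at (53, 96): λ = (3·53² + 78)/(2·96) ≡ 66/95. 95⁻¹ ≡ 48 (mod 97) since 95·48 = 4560 ≡ 1, so λ ≡ 66·48 ≡ 64.
  x = λ² - 53 - 53 = 4096 - 106 ≡ 13; y = λ·(53 - 13) - 96 ≡ 39. → (13, 39)
3Q: (13, 39) + (53, 96). λ = (96 - 39)/(53 - 13) ≡ 57/40 mod 97. 40⁻¹ ≡ 17 (mod 97) since 40·17 = 680 ≡ 1, so λ ≡ 96.
  x = λ² - 13 - 53 = 9216 - 66 ≡ 32; y = λ·(13 - 32) - 39 ≡ 77. → (32, 77)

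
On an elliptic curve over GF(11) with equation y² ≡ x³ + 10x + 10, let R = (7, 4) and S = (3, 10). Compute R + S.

(7, 4) + (3, 10). λ = (10 - 4)/(3 - 7) ≡ 6/7 mod 11. 7⁻¹ ≡ 8 (mod 11) since 7·8 = 56 ≡ 1, so λ ≡ 4.
  x = λ² - 7 - 3 = 16 - 10 ≡ 6; y = λ·(7 - 6) - 4 ≡ 0. → (6, 0)

(6, 0)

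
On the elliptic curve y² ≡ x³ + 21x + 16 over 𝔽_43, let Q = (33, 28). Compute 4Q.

Repeated addition: build up to 4Q.
2Q: tangent at (33, 28): λ = (3·33² + 21)/(2·28) ≡ 20/13. 13⁻¹ ≡ 10 (mod 43) since 13·10 = 130 ≡ 1, so λ ≡ 20·10 ≡ 28.
  x = λ² - 33 - 33 = 784 - 66 ≡ 30; y = λ·(33 - 30) - 28 ≡ 13. → (30, 13)
3Q: (30, 13) + (33, 28). λ = (28 - 13)/(33 - 30) ≡ 15/3 mod 43. 3⁻¹ ≡ 29 (mod 43) since 3·29 = 87 ≡ 1, so λ ≡ 5.
  x = λ² - 30 - 33 = 25 - 63 ≡ 5; y = λ·(30 - 5) - 13 ≡ 26. → (5, 26)
4Q: (5, 26) + (33, 28). λ = (28 - 26)/(33 - 5) ≡ 2/28 mod 43. 28⁻¹ ≡ 20 (mod 43), so λ ≡ 40.
  x = λ² - 5 - 33 = 1600 - 38 ≡ 14; y = λ·(5 - 14) - 26 ≡ 1. → (14, 1)

(14, 1)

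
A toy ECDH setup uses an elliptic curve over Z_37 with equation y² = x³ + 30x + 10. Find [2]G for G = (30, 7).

tangent at (30, 7): λ = (3·30² + 30)/(2·7) ≡ 29/14. 14⁻¹ ≡ 8 (mod 37), so λ ≡ 29·8 ≡ 10.
  x = λ² - 30 - 30 = 100 - 60 ≡ 3; y = λ·(30 - 3) - 7 ≡ 4. → (3, 4)

(3, 4)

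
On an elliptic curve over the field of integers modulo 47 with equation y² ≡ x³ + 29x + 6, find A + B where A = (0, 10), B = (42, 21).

(0, 10) + (42, 21). λ = (21 - 10)/(42 - 0) ≡ 11/42 mod 47. 42⁻¹ ≡ 28 (mod 47) since 42·28 = 1176 ≡ 1, so λ ≡ 26.
  x = λ² - 0 - 42 = 676 - 42 ≡ 23; y = λ·(0 - 23) - 10 ≡ 3. → (23, 3)

(23, 3)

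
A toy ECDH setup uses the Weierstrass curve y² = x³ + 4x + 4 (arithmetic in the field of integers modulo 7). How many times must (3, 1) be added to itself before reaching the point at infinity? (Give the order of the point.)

2P: tangent at (3, 1): λ = (3·3² + 4)/(2·1) ≡ 3/2. 2⁻¹ ≡ 4 (mod 7), so λ ≡ 3·4 ≡ 5.
  x = λ² - 3 - 3 = 25 - 6 ≡ 5; y = λ·(3 - 5) - 1 ≡ 3. → (5, 3)
3P: (5, 3) + (3, 1). λ = (1 - 3)/(3 - 5) ≡ 5/5 mod 7. 5⁻¹ ≡ 3 (mod 7) since 5·3 = 15 ≡ 1, so λ ≡ 1.
  x = λ² - 5 - 3 = 1 - 8 ≡ 0; y = λ·(5 - 0) - 3 ≡ 2. → (0, 2)
4P: (0, 2) + (3, 1). λ = (1 - 2)/(3 - 0) ≡ 6/3 mod 7. 3⁻¹ ≡ 5 (mod 7), so λ ≡ 2.
  x = λ² - 0 - 3 = 4 - 3 ≡ 1; y = λ·(0 - 1) - 2 ≡ 3. → (1, 3)
5P: (1, 3) + (3, 1). λ = (1 - 3)/(3 - 1) ≡ 5/2 mod 7. 2⁻¹ ≡ 4 (mod 7), so λ ≡ 6.
  x = λ² - 1 - 3 = 36 - 4 ≡ 4; y = λ·(1 - 4) - 3 ≡ 0. → (4, 0)
6P: (4, 0) + (3, 1). λ = (1 - 0)/(3 - 4) ≡ 1/6 mod 7. 6⁻¹ ≡ 6 (mod 7) since 6·6 = 36 ≡ 1, so λ ≡ 6.
  x = λ² - 4 - 3 = 36 - 7 ≡ 1; y = λ·(4 - 1) - 0 ≡ 4. → (1, 4)
7P: (1, 4) + (3, 1). λ = (1 - 4)/(3 - 1) ≡ 4/2 mod 7. 2⁻¹ ≡ 4 (mod 7), so λ ≡ 2.
  x = λ² - 1 - 3 = 4 - 4 ≡ 0; y = λ·(1 - 0) - 4 ≡ 5. → (0, 5)
8P: (0, 5) + (3, 1). λ = (1 - 5)/(3 - 0) ≡ 3/3 mod 7. 3⁻¹ ≡ 5 (mod 7) since 3·5 = 15 ≡ 1, so λ ≡ 1.
  x = λ² - 0 - 3 = 1 - 3 ≡ 5; y = λ·(0 - 5) - 5 ≡ 4. → (5, 4)
9P: (5, 4) + (3, 1). λ = (1 - 4)/(3 - 5) ≡ 4/5 mod 7. 5⁻¹ ≡ 3 (mod 7), so λ ≡ 5.
  x = λ² - 5 - 3 = 25 - 8 ≡ 3; y = λ·(5 - 3) - 4 ≡ 6. → (3, 6)
10P: (3, 6) + (3, 1): same x and y₁ ≡ -y₂, so the sum is the point at infinity.
10P = the point at infinity, so the order is 10.

10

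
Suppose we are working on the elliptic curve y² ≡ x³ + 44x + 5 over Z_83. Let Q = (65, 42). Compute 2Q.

tangent at (65, 42): λ = (3·65² + 44)/(2·42) ≡ 20/1. 1⁻¹ ≡ 1 (mod 83) since 1·1 = 1 ≡ 1, so λ ≡ 20·1 ≡ 20.
  x = λ² - 65 - 65 = 400 - 130 ≡ 21; y = λ·(65 - 21) - 42 ≡ 8. → (21, 8)

(21, 8)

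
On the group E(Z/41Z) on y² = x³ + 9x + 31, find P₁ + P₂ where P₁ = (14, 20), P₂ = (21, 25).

(4, 34)

(14, 20) + (21, 25). λ = (25 - 20)/(21 - 14) ≡ 5/7 mod 41. 7⁻¹ ≡ 6 (mod 41) since 7·6 = 42 ≡ 1, so λ ≡ 30.
  x = λ² - 14 - 21 = 900 - 35 ≡ 4; y = λ·(14 - 4) - 20 ≡ 34. → (4, 34)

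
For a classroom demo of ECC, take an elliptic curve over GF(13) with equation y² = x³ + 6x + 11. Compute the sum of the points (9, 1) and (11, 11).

(9, 1) + (11, 11). λ = (11 - 1)/(11 - 9) ≡ 10/2 mod 13. 2⁻¹ ≡ 7 (mod 13), so λ ≡ 5.
  x = λ² - 9 - 11 = 25 - 20 ≡ 5; y = λ·(9 - 5) - 1 ≡ 6. → (5, 6)

(5, 6)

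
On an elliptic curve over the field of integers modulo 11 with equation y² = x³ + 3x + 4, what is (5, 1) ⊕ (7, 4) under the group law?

(4, 6)

(5, 1) + (7, 4). λ = (4 - 1)/(7 - 5) ≡ 3/2 mod 11. 2⁻¹ ≡ 6 (mod 11) since 2·6 = 12 ≡ 1, so λ ≡ 7.
  x = λ² - 5 - 7 = 49 - 12 ≡ 4; y = λ·(5 - 4) - 1 ≡ 6. → (4, 6)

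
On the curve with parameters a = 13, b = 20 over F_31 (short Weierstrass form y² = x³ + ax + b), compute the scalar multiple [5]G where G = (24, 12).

Double-and-add on 5 = (101)₂. Start with G = (24, 12) for the leading 1-bit.
double: tangent at (24, 12): λ = (3·24² + 13)/(2·12) ≡ 5/24. 24⁻¹ ≡ 22 (mod 31), so λ ≡ 5·22 ≡ 17.
  x = λ² - 24 - 24 = 289 - 48 ≡ 24; y = λ·(24 - 24) - 12 ≡ 19. → (24, 19)
double: tangent at (24, 19): λ = (3·24² + 13)/(2·19) ≡ 5/7. 7⁻¹ ≡ 9 (mod 31) since 7·9 = 63 ≡ 1, so λ ≡ 5·9 ≡ 14.
  x = λ² - 24 - 24 = 196 - 48 ≡ 24; y = λ·(24 - 24) - 19 ≡ 12. → (24, 12)
add G: tangent at (24, 12): λ = (3·24² + 13)/(2·12) ≡ 5/24. 24⁻¹ ≡ 22 (mod 31) since 24·22 = 528 ≡ 1, so λ ≡ 5·22 ≡ 17.
  x = λ² - 24 - 24 = 289 - 48 ≡ 24; y = λ·(24 - 24) - 12 ≡ 19. → (24, 19)

(24, 19)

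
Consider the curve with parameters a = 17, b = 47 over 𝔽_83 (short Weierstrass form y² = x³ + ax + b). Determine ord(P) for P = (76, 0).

2

2P: (76, 0) + (76, 0): same x and y₁ ≡ -y₂, so the sum is ∞.
2P = ∞, so the order is 2.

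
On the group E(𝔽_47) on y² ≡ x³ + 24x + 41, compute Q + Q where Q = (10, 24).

(5, 45)

tangent at (10, 24): λ = (3·10² + 24)/(2·24) ≡ 42/1. 1⁻¹ ≡ 1 (mod 47) since 1·1 = 1 ≡ 1, so λ ≡ 42·1 ≡ 42.
  x = λ² - 10 - 10 = 1764 - 20 ≡ 5; y = λ·(10 - 5) - 24 ≡ 45. → (5, 45)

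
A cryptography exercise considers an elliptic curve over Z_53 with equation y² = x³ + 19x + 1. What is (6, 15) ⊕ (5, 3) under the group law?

(6, 15) + (5, 3). λ = (3 - 15)/(5 - 6) ≡ 41/52 mod 53. 52⁻¹ ≡ 52 (mod 53), so λ ≡ 12.
  x = λ² - 6 - 5 = 144 - 11 ≡ 27; y = λ·(6 - 27) - 15 ≡ 51. → (27, 51)

(27, 51)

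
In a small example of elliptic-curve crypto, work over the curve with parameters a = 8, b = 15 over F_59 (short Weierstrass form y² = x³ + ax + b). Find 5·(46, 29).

Write P = (46, 29).
Repeated addition: build up to 5P.
2P: tangent at (46, 29): λ = (3·46² + 8)/(2·29) ≡ 43/58. 58⁻¹ ≡ 58 (mod 59), so λ ≡ 43·58 ≡ 16.
  x = λ² - 46 - 46 = 256 - 92 ≡ 46; y = λ·(46 - 46) - 29 ≡ 30. → (46, 30)
3P: (46, 30) + (46, 29): same x and y₁ ≡ -y₂, so the sum is ∞.
4P: ∞ + (46, 29) = (46, 29) (identity).
5P: tangent at (46, 29): λ = (3·46² + 8)/(2·29) ≡ 43/58. 58⁻¹ ≡ 58 (mod 59), so λ ≡ 43·58 ≡ 16.
  x = λ² - 46 - 46 = 256 - 92 ≡ 46; y = λ·(46 - 46) - 29 ≡ 30. → (46, 30)

(46, 30)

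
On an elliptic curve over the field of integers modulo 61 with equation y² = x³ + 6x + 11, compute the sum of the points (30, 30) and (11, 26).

(30, 30) + (11, 26). λ = (26 - 30)/(11 - 30) ≡ 57/42 mod 61. 42⁻¹ ≡ 16 (mod 61) since 42·16 = 672 ≡ 1, so λ ≡ 58.
  x = λ² - 30 - 11 = 3364 - 41 ≡ 29; y = λ·(30 - 29) - 30 ≡ 28. → (29, 28)

(29, 28)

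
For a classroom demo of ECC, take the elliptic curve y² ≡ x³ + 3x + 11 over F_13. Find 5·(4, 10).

(4, 10)

Write G = (4, 10).
Repeated addition: build up to 5G.
2G: tangent at (4, 10): λ = (3·4² + 3)/(2·10) ≡ 12/7. 7⁻¹ ≡ 2 (mod 13) since 7·2 = 14 ≡ 1, so λ ≡ 12·2 ≡ 11.
  x = λ² - 4 - 4 = 121 - 8 ≡ 9; y = λ·(4 - 9) - 10 ≡ 0. → (9, 0)
3G: (9, 0) + (4, 10). λ = (10 - 0)/(4 - 9) ≡ 10/8 mod 13. 8⁻¹ ≡ 5 (mod 13) since 8·5 = 40 ≡ 1, so λ ≡ 11.
  x = λ² - 9 - 4 = 121 - 13 ≡ 4; y = λ·(9 - 4) - 0 ≡ 3. → (4, 3)
4G: (4, 3) + (4, 10): same x and y₁ ≡ -y₂, so the sum is the point at infinity.
5G: the point at infinity + (4, 10) = (4, 10) (identity).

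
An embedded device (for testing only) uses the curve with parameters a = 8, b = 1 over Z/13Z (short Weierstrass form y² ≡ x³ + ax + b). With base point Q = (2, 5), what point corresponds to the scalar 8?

O

Double-and-add on 8 = (1000)₂. Start with Q = (2, 5) for the leading 1-bit.
double: tangent at (2, 5): λ = (3·2² + 8)/(2·5) ≡ 7/10. 10⁻¹ ≡ 4 (mod 13) since 10·4 = 40 ≡ 1, so λ ≡ 7·4 ≡ 2.
  x = λ² - 2 - 2 = 4 - 4 ≡ 0; y = λ·(2 - 0) - 5 ≡ 12. → (0, 12)
double: tangent at (0, 12): λ = (3·0² + 8)/(2·12) ≡ 8/11. 11⁻¹ ≡ 6 (mod 13) since 11·6 = 66 ≡ 1, so λ ≡ 8·6 ≡ 9.
  x = λ² - 0 - 0 = 81 - 0 ≡ 3; y = λ·(0 - 3) - 12 ≡ 0. → (3, 0)
double: (3, 0) + (3, 0): same x and y₁ ≡ -y₂, so the sum is 𝒪.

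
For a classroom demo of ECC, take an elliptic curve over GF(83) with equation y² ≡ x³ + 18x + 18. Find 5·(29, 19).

Write G = (29, 19).
Repeated addition: build up to 5G.
2G: tangent at (29, 19): λ = (3·29² + 18)/(2·19) ≡ 51/38. 38⁻¹ ≡ 59 (mod 83), so λ ≡ 51·59 ≡ 21.
  x = λ² - 29 - 29 = 441 - 58 ≡ 51; y = λ·(29 - 51) - 19 ≡ 17. → (51, 17)
3G: (51, 17) + (29, 19). λ = (19 - 17)/(29 - 51) ≡ 2/61 mod 83. 61⁻¹ ≡ 49 (mod 83) since 61·49 = 2989 ≡ 1, so λ ≡ 15.
  x = λ² - 51 - 29 = 225 - 80 ≡ 62; y = λ·(51 - 62) - 17 ≡ 67. → (62, 67)
4G: (62, 67) + (29, 19). λ = (19 - 67)/(29 - 62) ≡ 35/50 mod 83. 50⁻¹ ≡ 5 (mod 83) since 50·5 = 250 ≡ 1, so λ ≡ 9.
  x = λ² - 62 - 29 = 81 - 91 ≡ 73; y = λ·(62 - 73) - 67 ≡ 0. → (73, 0)
5G: (73, 0) + (29, 19). λ = (19 - 0)/(29 - 73) ≡ 19/39 mod 83. 39⁻¹ ≡ 66 (mod 83) since 39·66 = 2574 ≡ 1, so λ ≡ 9.
  x = λ² - 73 - 29 = 81 - 102 ≡ 62; y = λ·(73 - 62) - 0 ≡ 16. → (62, 16)

(62, 16)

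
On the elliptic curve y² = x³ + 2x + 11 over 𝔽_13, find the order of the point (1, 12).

3

2P: tangent at (1, 12): λ = (3·1² + 2)/(2·12) ≡ 5/11. 11⁻¹ ≡ 6 (mod 13) since 11·6 = 66 ≡ 1, so λ ≡ 5·6 ≡ 4.
  x = λ² - 1 - 1 = 16 - 2 ≡ 1; y = λ·(1 - 1) - 12 ≡ 1. → (1, 1)
3P: (1, 1) + (1, 12): same x and y₁ ≡ -y₂, so the sum is the point at infinity.
3P = the point at infinity, so the order is 3.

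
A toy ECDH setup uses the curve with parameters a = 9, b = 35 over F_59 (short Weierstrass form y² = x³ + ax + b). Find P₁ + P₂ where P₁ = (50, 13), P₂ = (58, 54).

(50, 13) + (58, 54). λ = (54 - 13)/(58 - 50) ≡ 41/8 mod 59. 8⁻¹ ≡ 37 (mod 59) since 8·37 = 296 ≡ 1, so λ ≡ 42.
  x = λ² - 50 - 58 = 1764 - 108 ≡ 4; y = λ·(50 - 4) - 13 ≡ 31. → (4, 31)

(4, 31)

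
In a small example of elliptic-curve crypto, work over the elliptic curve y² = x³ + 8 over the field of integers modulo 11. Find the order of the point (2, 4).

6

2P: tangent at (2, 4): λ = (3·2² + 0)/(2·4) ≡ 1/8. 8⁻¹ ≡ 7 (mod 11) since 8·7 = 56 ≡ 1, so λ ≡ 1·7 ≡ 7.
  x = λ² - 2 - 2 = 49 - 4 ≡ 1; y = λ·(2 - 1) - 4 ≡ 3. → (1, 3)
3P: (1, 3) + (2, 4). λ = (4 - 3)/(2 - 1) ≡ 1/1 mod 11. 1⁻¹ ≡ 1 (mod 11), so λ ≡ 1.
  x = λ² - 1 - 2 = 1 - 3 ≡ 9; y = λ·(1 - 9) - 3 ≡ 0. → (9, 0)
4P: (9, 0) + (2, 4). λ = (4 - 0)/(2 - 9) ≡ 4/4 mod 11. 4⁻¹ ≡ 3 (mod 11), so λ ≡ 1.
  x = λ² - 9 - 2 = 1 - 11 ≡ 1; y = λ·(9 - 1) - 0 ≡ 8. → (1, 8)
5P: (1, 8) + (2, 4). λ = (4 - 8)/(2 - 1) ≡ 7/1 mod 11. 1⁻¹ ≡ 1 (mod 11), so λ ≡ 7.
  x = λ² - 1 - 2 = 49 - 3 ≡ 2; y = λ·(1 - 2) - 8 ≡ 7. → (2, 7)
6P: (2, 7) + (2, 4): same x and y₁ ≡ -y₂, so the sum is O.
6P = O, so the order is 6.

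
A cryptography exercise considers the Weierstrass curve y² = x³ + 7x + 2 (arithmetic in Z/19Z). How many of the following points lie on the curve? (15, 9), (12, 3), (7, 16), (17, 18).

2

(15, 9): 9² ≡ 5, rhs ≡ 5 → on.
(12, 3): 3² ≡ 9, rhs ≡ 9 → on.
(7, 16): 16² ≡ 9, rhs ≡ 14 → off.
(17, 18): 18² ≡ 1, rhs ≡ 18 → off.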